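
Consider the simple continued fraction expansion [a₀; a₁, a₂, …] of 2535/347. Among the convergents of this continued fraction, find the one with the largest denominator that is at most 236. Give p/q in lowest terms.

263/36

List convergents until the denominator exceeds the bound:
a_0 = 7: 7/1  (≤ bound)
a_1 = 3: 22/3  (≤ bound)
a_2 = 3: 73/10  (≤ bound)
a_3 = 1: 95/13  (≤ bound)
a_4 = 1: 168/23  (≤ bound)
a_5 = 1: 263/36  (≤ bound)
a_6 = 9: 2535/347  (> 236, stop)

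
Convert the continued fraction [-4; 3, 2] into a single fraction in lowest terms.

-26/7

Collapse the nested fraction from the inside out:
Start with 2.
3 + 1/(2/1) = 3 + 1/2 = 7/2
-4 + 1/(7/2) = -4 + 2/7 = -26/7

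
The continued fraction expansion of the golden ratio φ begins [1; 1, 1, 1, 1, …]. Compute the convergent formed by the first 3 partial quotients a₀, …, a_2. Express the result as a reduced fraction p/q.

Start with 1.
1 + 1/(1/1) = 1 + 1/1 = 2/1
1 + 1/(2/1) = 1 + 1/2 = 3/2

3/2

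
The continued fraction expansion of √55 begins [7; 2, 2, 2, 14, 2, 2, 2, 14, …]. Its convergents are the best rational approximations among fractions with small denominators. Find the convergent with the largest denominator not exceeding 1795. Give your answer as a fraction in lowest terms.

List convergents until the denominator exceeds the bound:
a_0 = 7: 7/1  (≤ bound)
a_1 = 2: 15/2  (≤ bound)
a_2 = 2: 37/5  (≤ bound)
a_3 = 2: 89/12  (≤ bound)
a_4 = 14: 1283/173  (≤ bound)
a_5 = 2: 2655/358  (≤ bound)
a_6 = 2: 6593/889  (≤ bound)
a_7 = 2: 15841/2136  (> 1795, stop)

6593/889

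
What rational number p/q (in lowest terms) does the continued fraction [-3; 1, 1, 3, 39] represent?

Start with 39.
3 + 1/(39/1) = 3 + 1/39 = 118/39
1 + 1/(118/39) = 1 + 39/118 = 157/118
1 + 1/(157/118) = 1 + 118/157 = 275/157
-3 + 1/(275/157) = -3 + 157/275 = -668/275

-668/275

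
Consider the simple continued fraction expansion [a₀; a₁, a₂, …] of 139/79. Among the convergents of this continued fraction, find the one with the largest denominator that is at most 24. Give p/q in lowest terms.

List convergents until the denominator exceeds the bound:
a_0 = 1: 1/1  (≤ bound)
a_1 = 1: 2/1  (≤ bound)
a_2 = 3: 7/4  (≤ bound)
a_3 = 6: 44/25  (> 24, stop)

7/4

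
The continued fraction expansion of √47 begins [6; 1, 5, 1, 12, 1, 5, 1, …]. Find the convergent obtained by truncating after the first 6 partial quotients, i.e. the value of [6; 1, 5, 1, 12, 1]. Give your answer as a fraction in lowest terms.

Start with 1.
12 + 1/(1/1) = 12 + 1/1 = 13/1
1 + 1/(13/1) = 1 + 1/13 = 14/13
5 + 1/(14/13) = 5 + 13/14 = 83/14
1 + 1/(83/14) = 1 + 14/83 = 97/83
6 + 1/(97/83) = 6 + 83/97 = 665/97

665/97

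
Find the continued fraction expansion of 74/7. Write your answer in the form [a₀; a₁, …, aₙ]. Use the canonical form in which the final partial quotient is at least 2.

[10; 1, 1, 3]

Repeatedly divide and take the remainder:
74 ÷ 7 → quotient 10, remainder 4
7 ÷ 4 → quotient 1, remainder 3
4 ÷ 3 → quotient 1, remainder 1
3 ÷ 1 → quotient 3, remainder 0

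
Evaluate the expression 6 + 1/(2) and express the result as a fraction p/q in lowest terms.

13/2

Compute successive convergents:
a_0 = 6: 6/1
a_1 = 2: 13/2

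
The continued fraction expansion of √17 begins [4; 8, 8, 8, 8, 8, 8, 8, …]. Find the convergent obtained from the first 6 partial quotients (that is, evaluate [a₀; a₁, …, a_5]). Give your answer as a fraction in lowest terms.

143649/34840

Start with 8.
8 + 1/(8/1) = 8 + 1/8 = 65/8
8 + 1/(65/8) = 8 + 8/65 = 528/65
8 + 1/(528/65) = 8 + 65/528 = 4289/528
8 + 1/(4289/528) = 8 + 528/4289 = 34840/4289
4 + 1/(34840/4289) = 4 + 4289/34840 = 143649/34840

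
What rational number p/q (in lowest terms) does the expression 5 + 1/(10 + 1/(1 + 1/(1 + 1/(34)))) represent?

a_0 = 5: 5/1
a_1 = 10: 51/10
a_2 = 1: 56/11
a_3 = 1: 107/21
a_4 = 34: 3694/725

3694/725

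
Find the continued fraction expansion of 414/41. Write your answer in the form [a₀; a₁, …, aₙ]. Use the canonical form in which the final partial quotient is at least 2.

[10; 10, 4]

Apply division with remainder until the remainder is 0:
414 ÷ 41 → quotient 10, remainder 4
41 ÷ 4 → quotient 10, remainder 1
4 ÷ 1 → quotient 4, remainder 0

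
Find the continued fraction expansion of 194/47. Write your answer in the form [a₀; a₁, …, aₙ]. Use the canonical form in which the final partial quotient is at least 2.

Repeatedly divide and take the remainder:
⌊194/47⌋ = 4, remainder 6
⌊47/6⌋ = 7, remainder 5
⌊6/5⌋ = 1, remainder 1
⌊5/1⌋ = 5, remainder 0

[4; 7, 1, 5]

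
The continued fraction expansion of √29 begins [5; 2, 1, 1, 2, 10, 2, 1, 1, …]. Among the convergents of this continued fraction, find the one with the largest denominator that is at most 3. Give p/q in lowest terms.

a_0 = 5: 5/1  (≤ bound)
a_1 = 2: 11/2  (≤ bound)
a_2 = 1: 16/3  (≤ bound)
a_3 = 1: 27/5  (> 3, stop)

16/3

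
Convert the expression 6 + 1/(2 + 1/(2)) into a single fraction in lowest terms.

32/5

a_0 = 6: 6/1
a_1 = 2: 13/2
a_2 = 2: 32/5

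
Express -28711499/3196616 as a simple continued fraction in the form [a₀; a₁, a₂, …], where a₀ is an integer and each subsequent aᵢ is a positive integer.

[-9; 55, 14, 58, 3, 11, 2]

Run the Euclidean algorithm, recording each quotient:
⌊-28711499/3196616⌋ = -9, remainder 58045
⌊3196616/58045⌋ = 55, remainder 4141
⌊58045/4141⌋ = 14, remainder 71
⌊4141/71⌋ = 58, remainder 23
⌊71/23⌋ = 3, remainder 2
⌊23/2⌋ = 11, remainder 1
⌊2/1⌋ = 2, remainder 0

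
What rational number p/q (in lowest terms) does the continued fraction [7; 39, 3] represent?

829/118

Start with 3.
39 + 1/(3/1) = 39 + 1/3 = 118/3
7 + 1/(118/3) = 7 + 3/118 = 829/118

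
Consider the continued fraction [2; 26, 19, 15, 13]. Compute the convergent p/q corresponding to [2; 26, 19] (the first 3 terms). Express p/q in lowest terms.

Compute successive convergents:
a_0 = 2: 2/1
a_1 = 26: 53/26
a_2 = 19: 1009/495

1009/495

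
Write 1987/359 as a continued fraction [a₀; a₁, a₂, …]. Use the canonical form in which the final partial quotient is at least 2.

[5; 1, 1, 6, 1, 2, 8]

Apply division with remainder until the remainder is 0:
1987 = 5·359 + 192, so a_0 = 5
359 = 1·192 + 167, so a_1 = 1
192 = 1·167 + 25, so a_2 = 1
167 = 6·25 + 17, so a_3 = 6
25 = 1·17 + 8, so a_4 = 1
17 = 2·8 + 1, so a_5 = 2
8 = 8·1 + 0, so a_6 = 8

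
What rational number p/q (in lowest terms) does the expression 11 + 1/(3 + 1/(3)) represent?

113/10

Compute successive convergents:
a_0 = 11: 11/1
a_1 = 3: 34/3
a_2 = 3: 113/10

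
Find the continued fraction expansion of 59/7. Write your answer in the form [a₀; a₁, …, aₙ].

[8; 2, 3]

Apply division with remainder until the remainder is 0:
59 = 8·7 + 3, so a_0 = 8
7 = 2·3 + 1, so a_1 = 2
3 = 3·1 + 0, so a_2 = 3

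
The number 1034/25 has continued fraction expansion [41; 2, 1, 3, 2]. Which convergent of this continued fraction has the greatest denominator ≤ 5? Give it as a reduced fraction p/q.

List convergents until the denominator exceeds the bound:
a_0 = 41: 41/1  (≤ bound)
a_1 = 2: 83/2  (≤ bound)
a_2 = 1: 124/3  (≤ bound)
a_3 = 3: 455/11  (> 5, stop)

124/3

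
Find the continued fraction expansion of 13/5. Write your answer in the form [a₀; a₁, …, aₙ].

[2; 1, 1, 2]

13 ÷ 5 → quotient 2, remainder 3
5 ÷ 3 → quotient 1, remainder 2
3 ÷ 2 → quotient 1, remainder 1
2 ÷ 1 → quotient 2, remainder 0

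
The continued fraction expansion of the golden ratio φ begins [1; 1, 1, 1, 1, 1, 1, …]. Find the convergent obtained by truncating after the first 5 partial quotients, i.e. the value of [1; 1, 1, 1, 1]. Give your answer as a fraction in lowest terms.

8/5

Starting at the tail and folding back:
Start with 1.
1 + 1/(1/1) = 1 + 1/1 = 2/1
1 + 1/(2/1) = 1 + 1/2 = 3/2
1 + 1/(3/2) = 1 + 2/3 = 5/3
1 + 1/(5/3) = 1 + 3/5 = 8/5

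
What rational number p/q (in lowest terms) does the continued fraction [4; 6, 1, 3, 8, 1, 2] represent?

2999/723

Work from the innermost term outward:
Start with 2.
1 + 1/(2/1) = 1 + 1/2 = 3/2
8 + 1/(3/2) = 8 + 2/3 = 26/3
3 + 1/(26/3) = 3 + 3/26 = 81/26
1 + 1/(81/26) = 1 + 26/81 = 107/81
6 + 1/(107/81) = 6 + 81/107 = 723/107
4 + 1/(723/107) = 4 + 107/723 = 2999/723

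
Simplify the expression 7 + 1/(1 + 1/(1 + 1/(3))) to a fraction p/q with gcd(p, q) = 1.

53/7

Start with 3.
1 + 1/(3/1) = 1 + 1/3 = 4/3
1 + 1/(4/3) = 1 + 3/4 = 7/4
7 + 1/(7/4) = 7 + 4/7 = 53/7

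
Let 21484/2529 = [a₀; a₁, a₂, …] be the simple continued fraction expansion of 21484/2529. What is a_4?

2

Repeatedly divide and take the remainder:
21484 = 8·2529 + 1252, so a_0 = 8
2529 = 2·1252 + 25, so a_1 = 2
1252 = 50·25 + 2, so a_2 = 50
25 = 12·2 + 1, so a_3 = 12
2 = 2·1 + 0, so a_4 = 2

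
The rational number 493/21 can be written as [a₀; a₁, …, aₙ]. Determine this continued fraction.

Run the Euclidean algorithm, recording each quotient:
⌊493/21⌋ = 23, remainder 10
⌊21/10⌋ = 2, remainder 1
⌊10/1⌋ = 10, remainder 0

[23; 2, 10]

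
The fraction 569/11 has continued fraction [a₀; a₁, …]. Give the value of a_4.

2

569 = 51·11 + 8, so a_0 = 51
11 = 1·8 + 3, so a_1 = 1
8 = 2·3 + 2, so a_2 = 2
3 = 1·2 + 1, so a_3 = 1
2 = 2·1 + 0, so a_4 = 2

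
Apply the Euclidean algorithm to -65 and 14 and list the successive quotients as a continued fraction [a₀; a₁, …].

[-5; 2, 1, 4]

Run the Euclidean algorithm, recording each quotient:
-65 = -5·14 + 5, so a_0 = -5
14 = 2·5 + 4, so a_1 = 2
5 = 1·4 + 1, so a_2 = 1
4 = 4·1 + 0, so a_3 = 4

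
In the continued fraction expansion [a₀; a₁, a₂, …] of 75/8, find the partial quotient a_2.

⌊75/8⌋ = 9, remainder 3
⌊8/3⌋ = 2, remainder 2
⌊3/2⌋ = 1, remainder 1

1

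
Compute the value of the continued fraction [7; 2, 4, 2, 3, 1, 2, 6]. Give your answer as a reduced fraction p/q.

Use the convergent recurrence hₖ = aₖ·hₖ₋₁ + hₖ₋₂ (and likewise for the denominators kₖ):
a_0 = 7: 7/1
a_1 = 2: 15/2
a_2 = 4: 67/9
a_3 = 2: 149/20
a_4 = 3: 514/69
a_5 = 1: 663/89
a_6 = 2: 1840/247
a_7 = 6: 11703/1571

11703/1571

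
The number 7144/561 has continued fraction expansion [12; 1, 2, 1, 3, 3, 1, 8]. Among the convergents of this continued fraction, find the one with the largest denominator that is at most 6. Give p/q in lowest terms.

51/4

List convergents until the denominator exceeds the bound:
a_0 = 12: 12/1  (≤ bound)
a_1 = 1: 13/1  (≤ bound)
a_2 = 2: 38/3  (≤ bound)
a_3 = 1: 51/4  (≤ bound)
a_4 = 3: 191/15  (> 6, stop)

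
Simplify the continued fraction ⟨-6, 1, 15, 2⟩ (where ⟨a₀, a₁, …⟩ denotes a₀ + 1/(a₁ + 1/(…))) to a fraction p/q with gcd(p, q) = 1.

Start with 2.
15 + 1/(2/1) = 15 + 1/2 = 31/2
1 + 1/(31/2) = 1 + 2/31 = 33/31
-6 + 1/(33/31) = -6 + 31/33 = -167/33

-167/33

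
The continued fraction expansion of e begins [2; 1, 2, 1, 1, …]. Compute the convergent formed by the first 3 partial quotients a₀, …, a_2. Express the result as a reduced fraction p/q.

a_0 = 2: 2/1
a_1 = 1: 3/1
a_2 = 2: 8/3

8/3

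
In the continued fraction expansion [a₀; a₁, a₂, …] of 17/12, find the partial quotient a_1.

2

Apply division with remainder until the remainder is 0:
17 = 1·12 + 5, so a_0 = 1
12 = 2·5 + 2, so a_1 = 2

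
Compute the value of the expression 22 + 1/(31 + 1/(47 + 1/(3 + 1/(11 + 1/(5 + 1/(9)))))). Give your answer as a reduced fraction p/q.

Compute successive convergents:
a_0 = 22: 22/1
a_1 = 31: 683/31
a_2 = 47: 32123/1458
a_3 = 3: 97052/4405
a_4 = 11: 1099695/49913
a_5 = 5: 5595527/253970
a_6 = 9: 51459438/2335643

51459438/2335643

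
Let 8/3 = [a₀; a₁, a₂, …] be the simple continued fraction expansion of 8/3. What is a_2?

2

8 = 2·3 + 2, so a_0 = 2
3 = 1·2 + 1, so a_1 = 1
2 = 2·1 + 0, so a_2 = 2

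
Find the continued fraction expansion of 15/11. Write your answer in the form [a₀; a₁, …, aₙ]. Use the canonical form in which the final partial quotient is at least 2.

[1; 2, 1, 3]

15 = 1·11 + 4, so a_0 = 1
11 = 2·4 + 3, so a_1 = 2
4 = 1·3 + 1, so a_2 = 1
3 = 3·1 + 0, so a_3 = 3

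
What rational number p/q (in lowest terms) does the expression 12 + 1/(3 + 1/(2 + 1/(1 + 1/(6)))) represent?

a_0 = 12: 12/1
a_1 = 3: 37/3
a_2 = 2: 86/7
a_3 = 1: 123/10
a_4 = 6: 824/67

824/67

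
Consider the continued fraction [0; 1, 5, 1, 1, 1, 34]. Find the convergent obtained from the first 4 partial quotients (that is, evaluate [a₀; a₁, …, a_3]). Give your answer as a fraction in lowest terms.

6/7

a_0 = 0: 0/1
a_1 = 1: 1/1
a_2 = 5: 5/6
a_3 = 1: 6/7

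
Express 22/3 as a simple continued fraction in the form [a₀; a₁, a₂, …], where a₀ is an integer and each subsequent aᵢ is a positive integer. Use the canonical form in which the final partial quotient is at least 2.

22 = 7·3 + 1, so a_0 = 7
3 = 3·1 + 0, so a_1 = 3

[7; 3]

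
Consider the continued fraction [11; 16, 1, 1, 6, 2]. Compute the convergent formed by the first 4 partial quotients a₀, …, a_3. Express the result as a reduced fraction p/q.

Compute successive convergents:
a_0 = 11: 11/1
a_1 = 16: 177/16
a_2 = 1: 188/17
a_3 = 1: 365/33

365/33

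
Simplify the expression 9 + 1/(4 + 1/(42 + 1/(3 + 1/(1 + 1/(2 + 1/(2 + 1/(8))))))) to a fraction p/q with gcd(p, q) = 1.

Build up convergents one term at a time:
a_0 = 9: 9/1
a_1 = 4: 37/4
a_2 = 42: 1563/169
a_3 = 3: 4726/511
a_4 = 1: 6289/680
a_5 = 2: 17304/1871
a_6 = 2: 40897/4422
a_7 = 8: 344480/37247

344480/37247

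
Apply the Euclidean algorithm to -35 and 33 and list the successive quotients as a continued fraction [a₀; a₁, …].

Run the Euclidean algorithm, recording each quotient:
-35 = -2·33 + 31, so a_0 = -2
33 = 1·31 + 2, so a_1 = 1
31 = 15·2 + 1, so a_2 = 15
2 = 2·1 + 0, so a_3 = 2

[-2; 1, 15, 2]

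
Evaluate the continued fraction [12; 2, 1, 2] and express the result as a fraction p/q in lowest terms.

99/8

Collapse the nested fraction from the inside out:
Start with 2.
1 + 1/(2/1) = 1 + 1/2 = 3/2
2 + 1/(3/2) = 2 + 2/3 = 8/3
12 + 1/(8/3) = 12 + 3/8 = 99/8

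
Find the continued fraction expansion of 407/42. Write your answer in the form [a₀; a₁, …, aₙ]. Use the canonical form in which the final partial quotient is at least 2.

[9; 1, 2, 4, 3]

407 = 9·42 + 29, so a_0 = 9
42 = 1·29 + 13, so a_1 = 1
29 = 2·13 + 3, so a_2 = 2
13 = 4·3 + 1, so a_3 = 4
3 = 3·1 + 0, so a_4 = 3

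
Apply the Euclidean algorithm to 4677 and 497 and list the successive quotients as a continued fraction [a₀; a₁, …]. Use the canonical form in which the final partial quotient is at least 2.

[9; 2, 2, 3, 2, 2, 1, 3]

4677 ÷ 497 → quotient 9, remainder 204
497 ÷ 204 → quotient 2, remainder 89
204 ÷ 89 → quotient 2, remainder 26
89 ÷ 26 → quotient 3, remainder 11
26 ÷ 11 → quotient 2, remainder 4
11 ÷ 4 → quotient 2, remainder 3
4 ÷ 3 → quotient 1, remainder 1
3 ÷ 1 → quotient 3, remainder 0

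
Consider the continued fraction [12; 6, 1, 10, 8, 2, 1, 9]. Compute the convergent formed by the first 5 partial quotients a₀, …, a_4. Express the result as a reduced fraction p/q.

Work from the innermost term outward:
Start with 8.
10 + 1/(8/1) = 10 + 1/8 = 81/8
1 + 1/(81/8) = 1 + 8/81 = 89/81
6 + 1/(89/81) = 6 + 81/89 = 615/89
12 + 1/(615/89) = 12 + 89/615 = 7469/615

7469/615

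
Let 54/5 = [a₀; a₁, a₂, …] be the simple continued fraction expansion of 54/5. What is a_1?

Apply division with remainder until the remainder is 0:
⌊54/5⌋ = 10, remainder 4
⌊5/4⌋ = 1, remainder 1

1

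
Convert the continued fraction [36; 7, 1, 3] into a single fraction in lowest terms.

1120/31

Work from the innermost term outward:
Start with 3.
1 + 1/(3/1) = 1 + 1/3 = 4/3
7 + 1/(4/3) = 7 + 3/4 = 31/4
36 + 1/(31/4) = 36 + 4/31 = 1120/31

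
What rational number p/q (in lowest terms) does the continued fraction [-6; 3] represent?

-17/3

Use the convergent recurrence hₖ = aₖ·hₖ₋₁ + hₖ₋₂ (and likewise for the denominators kₖ):
a_0 = -6: -6/1
a_1 = 3: -17/3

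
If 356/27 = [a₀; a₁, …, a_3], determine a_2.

Apply division with remainder until the remainder is 0:
⌊356/27⌋ = 13, remainder 5
⌊27/5⌋ = 5, remainder 2
⌊5/2⌋ = 2, remainder 1

2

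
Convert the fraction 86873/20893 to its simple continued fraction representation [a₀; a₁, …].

Run the Euclidean algorithm, recording each quotient:
86873 ÷ 20893 → quotient 4, remainder 3301
20893 ÷ 3301 → quotient 6, remainder 1087
3301 ÷ 1087 → quotient 3, remainder 40
1087 ÷ 40 → quotient 27, remainder 7
40 ÷ 7 → quotient 5, remainder 5
7 ÷ 5 → quotient 1, remainder 2
5 ÷ 2 → quotient 2, remainder 1
2 ÷ 1 → quotient 2, remainder 0

[4; 6, 3, 27, 5, 1, 2, 2]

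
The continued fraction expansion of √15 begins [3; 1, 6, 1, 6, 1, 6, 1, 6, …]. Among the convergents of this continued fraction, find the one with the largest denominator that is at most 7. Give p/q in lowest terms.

List convergents until the denominator exceeds the bound:
a_0 = 3: 3/1  (≤ bound)
a_1 = 1: 4/1  (≤ bound)
a_2 = 6: 27/7  (≤ bound)
a_3 = 1: 31/8  (> 7, stop)

27/7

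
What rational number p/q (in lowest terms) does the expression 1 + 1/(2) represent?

3/2

Collapse the nested fraction from the inside out:
Start with 2.
1 + 1/(2/1) = 1 + 1/2 = 3/2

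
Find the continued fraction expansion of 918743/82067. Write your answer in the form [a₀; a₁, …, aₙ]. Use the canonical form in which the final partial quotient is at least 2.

Repeatedly divide and take the remainder:
918743 = 11·82067 + 16006, so a_0 = 11
82067 = 5·16006 + 2037, so a_1 = 5
16006 = 7·2037 + 1747, so a_2 = 7
2037 = 1·1747 + 290, so a_3 = 1
1747 = 6·290 + 7, so a_4 = 6
290 = 41·7 + 3, so a_5 = 41
7 = 2·3 + 1, so a_6 = 2
3 = 3·1 + 0, so a_7 = 3

[11; 5, 7, 1, 6, 41, 2, 3]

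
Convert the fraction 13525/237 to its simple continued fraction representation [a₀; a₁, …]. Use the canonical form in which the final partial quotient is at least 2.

13525 ÷ 237 → quotient 57, remainder 16
237 ÷ 16 → quotient 14, remainder 13
16 ÷ 13 → quotient 1, remainder 3
13 ÷ 3 → quotient 4, remainder 1
3 ÷ 1 → quotient 3, remainder 0

[57; 14, 1, 4, 3]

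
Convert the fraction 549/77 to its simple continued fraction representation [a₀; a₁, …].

Repeatedly divide and take the remainder:
549 ÷ 77 → quotient 7, remainder 10
77 ÷ 10 → quotient 7, remainder 7
10 ÷ 7 → quotient 1, remainder 3
7 ÷ 3 → quotient 2, remainder 1
3 ÷ 1 → quotient 3, remainder 0

[7; 7, 1, 2, 3]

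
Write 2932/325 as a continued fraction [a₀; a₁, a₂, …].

[9; 46, 2, 3]

2932 = 9·325 + 7, so a_0 = 9
325 = 46·7 + 3, so a_1 = 46
7 = 2·3 + 1, so a_2 = 2
3 = 3·1 + 0, so a_3 = 3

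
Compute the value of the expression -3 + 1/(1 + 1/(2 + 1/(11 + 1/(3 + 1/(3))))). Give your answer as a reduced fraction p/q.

Start with 3.
3 + 1/(3/1) = 3 + 1/3 = 10/3
11 + 1/(10/3) = 11 + 3/10 = 113/10
2 + 1/(113/10) = 2 + 10/113 = 236/113
1 + 1/(236/113) = 1 + 113/236 = 349/236
-3 + 1/(349/236) = -3 + 236/349 = -811/349

-811/349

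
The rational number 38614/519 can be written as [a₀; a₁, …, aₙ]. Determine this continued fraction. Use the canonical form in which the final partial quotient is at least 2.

Apply division with remainder until the remainder is 0:
38614 ÷ 519 → quotient 74, remainder 208
519 ÷ 208 → quotient 2, remainder 103
208 ÷ 103 → quotient 2, remainder 2
103 ÷ 2 → quotient 51, remainder 1
2 ÷ 1 → quotient 2, remainder 0

[74; 2, 2, 51, 2]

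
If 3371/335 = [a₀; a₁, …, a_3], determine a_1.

3371 = 10·335 + 21, so a_0 = 10
335 = 15·21 + 20, so a_1 = 15

15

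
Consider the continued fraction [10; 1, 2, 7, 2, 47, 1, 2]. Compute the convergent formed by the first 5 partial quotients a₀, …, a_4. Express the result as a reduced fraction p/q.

Compute successive convergents:
a_0 = 10: 10/1
a_1 = 1: 11/1
a_2 = 2: 32/3
a_3 = 7: 235/22
a_4 = 2: 502/47

502/47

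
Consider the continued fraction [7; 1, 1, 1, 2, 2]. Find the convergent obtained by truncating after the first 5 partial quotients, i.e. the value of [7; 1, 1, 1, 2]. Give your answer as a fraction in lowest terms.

61/8

Start with 2.
1 + 1/(2/1) = 1 + 1/2 = 3/2
1 + 1/(3/2) = 1 + 2/3 = 5/3
1 + 1/(5/3) = 1 + 3/5 = 8/5
7 + 1/(8/5) = 7 + 5/8 = 61/8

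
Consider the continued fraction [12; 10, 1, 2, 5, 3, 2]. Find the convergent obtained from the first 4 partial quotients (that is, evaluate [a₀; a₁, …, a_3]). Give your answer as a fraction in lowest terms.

Start with 2.
1 + 1/(2/1) = 1 + 1/2 = 3/2
10 + 1/(3/2) = 10 + 2/3 = 32/3
12 + 1/(32/3) = 12 + 3/32 = 387/32

387/32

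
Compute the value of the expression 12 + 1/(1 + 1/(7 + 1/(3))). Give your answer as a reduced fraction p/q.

Work from the innermost term outward:
Start with 3.
7 + 1/(3/1) = 7 + 1/3 = 22/3
1 + 1/(22/3) = 1 + 3/22 = 25/22
12 + 1/(25/22) = 12 + 22/25 = 322/25

322/25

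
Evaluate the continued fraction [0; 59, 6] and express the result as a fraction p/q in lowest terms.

6/355

Start with 6.
59 + 1/(6/1) = 59 + 1/6 = 355/6
0 + 1/(355/6) = 0 + 6/355 = 6/355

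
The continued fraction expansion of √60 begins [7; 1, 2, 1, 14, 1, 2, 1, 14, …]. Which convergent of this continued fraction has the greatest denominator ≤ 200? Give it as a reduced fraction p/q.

1433/185

a_0 = 7: 7/1  (≤ bound)
a_1 = 1: 8/1  (≤ bound)
a_2 = 2: 23/3  (≤ bound)
a_3 = 1: 31/4  (≤ bound)
a_4 = 14: 457/59  (≤ bound)
a_5 = 1: 488/63  (≤ bound)
a_6 = 2: 1433/185  (≤ bound)
a_7 = 1: 1921/248  (> 200, stop)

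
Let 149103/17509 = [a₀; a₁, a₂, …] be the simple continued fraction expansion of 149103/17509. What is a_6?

⌊149103/17509⌋ = 8, remainder 9031
⌊17509/9031⌋ = 1, remainder 8478
⌊9031/8478⌋ = 1, remainder 553
⌊8478/553⌋ = 15, remainder 183
⌊553/183⌋ = 3, remainder 4
⌊183/4⌋ = 45, remainder 3
⌊4/3⌋ = 1, remainder 1

1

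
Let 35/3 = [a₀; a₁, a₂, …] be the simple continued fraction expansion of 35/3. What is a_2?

2

Apply division with remainder until the remainder is 0:
35 ÷ 3 → quotient 11, remainder 2
3 ÷ 2 → quotient 1, remainder 1
2 ÷ 1 → quotient 2, remainder 0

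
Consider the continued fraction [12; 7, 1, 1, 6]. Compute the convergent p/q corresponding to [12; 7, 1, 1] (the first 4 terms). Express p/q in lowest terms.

182/15

a_0 = 12: 12/1
a_1 = 7: 85/7
a_2 = 1: 97/8
a_3 = 1: 182/15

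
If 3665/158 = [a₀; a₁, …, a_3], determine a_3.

⌊3665/158⌋ = 23, remainder 31
⌊158/31⌋ = 5, remainder 3
⌊31/3⌋ = 10, remainder 1
⌊3/1⌋ = 3, remainder 0

3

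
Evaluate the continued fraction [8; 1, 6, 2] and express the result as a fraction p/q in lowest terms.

Use the convergent recurrence hₖ = aₖ·hₖ₋₁ + hₖ₋₂ (and likewise for the denominators kₖ):
a_0 = 8: 8/1
a_1 = 1: 9/1
a_2 = 6: 62/7
a_3 = 2: 133/15

133/15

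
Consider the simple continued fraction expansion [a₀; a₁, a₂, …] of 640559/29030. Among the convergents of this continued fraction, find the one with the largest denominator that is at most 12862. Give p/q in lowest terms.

75221/3409

List convergents until the denominator exceeds the bound:
a_0 = 22: 22/1  (≤ bound)
a_1 = 15: 331/15  (≤ bound)
a_2 = 3: 1015/46  (≤ bound)
a_3 = 2: 2361/107  (≤ bound)
a_4 = 15: 36430/1651  (≤ bound)
a_5 = 1: 38791/1758  (≤ bound)
a_6 = 1: 75221/3409  (≤ bound)
a_7 = 8: 640559/29030  (> 12862, stop)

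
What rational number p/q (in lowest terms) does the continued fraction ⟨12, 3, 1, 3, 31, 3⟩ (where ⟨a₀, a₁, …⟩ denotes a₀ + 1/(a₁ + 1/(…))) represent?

17443/1422

Start with 3.
31 + 1/(3/1) = 31 + 1/3 = 94/3
3 + 1/(94/3) = 3 + 3/94 = 285/94
1 + 1/(285/94) = 1 + 94/285 = 379/285
3 + 1/(379/285) = 3 + 285/379 = 1422/379
12 + 1/(1422/379) = 12 + 379/1422 = 17443/1422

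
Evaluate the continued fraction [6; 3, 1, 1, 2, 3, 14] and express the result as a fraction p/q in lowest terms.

Start with 14.
3 + 1/(14/1) = 3 + 1/14 = 43/14
2 + 1/(43/14) = 2 + 14/43 = 100/43
1 + 1/(100/43) = 1 + 43/100 = 143/100
1 + 1/(143/100) = 1 + 100/143 = 243/143
3 + 1/(243/143) = 3 + 143/243 = 872/243
6 + 1/(872/243) = 6 + 243/872 = 5475/872

5475/872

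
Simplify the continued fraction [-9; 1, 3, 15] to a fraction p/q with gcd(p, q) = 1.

-503/61

a_0 = -9: -9/1
a_1 = 1: -8/1
a_2 = 3: -33/4
a_3 = 15: -503/61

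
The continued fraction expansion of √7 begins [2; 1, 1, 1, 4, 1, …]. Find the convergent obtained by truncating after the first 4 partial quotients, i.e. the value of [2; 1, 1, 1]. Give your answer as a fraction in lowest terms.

8/3

Start with 1.
1 + 1/(1/1) = 1 + 1/1 = 2/1
1 + 1/(2/1) = 1 + 1/2 = 3/2
2 + 1/(3/2) = 2 + 2/3 = 8/3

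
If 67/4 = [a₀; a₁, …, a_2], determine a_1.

1

Repeatedly divide and take the remainder:
⌊67/4⌋ = 16, remainder 3
⌊4/3⌋ = 1, remainder 1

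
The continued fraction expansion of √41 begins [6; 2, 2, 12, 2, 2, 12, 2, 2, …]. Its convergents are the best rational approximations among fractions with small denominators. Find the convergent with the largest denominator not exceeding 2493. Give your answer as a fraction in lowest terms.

a_0 = 6: 6/1  (≤ bound)
a_1 = 2: 13/2  (≤ bound)
a_2 = 2: 32/5  (≤ bound)
a_3 = 12: 397/62  (≤ bound)
a_4 = 2: 826/129  (≤ bound)
a_5 = 2: 2049/320  (≤ bound)
a_6 = 12: 25414/3969  (> 2493, stop)

2049/320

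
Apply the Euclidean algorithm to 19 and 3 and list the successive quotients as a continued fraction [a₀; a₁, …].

19 = 6·3 + 1, so a_0 = 6
3 = 3·1 + 0, so a_1 = 3

[6; 3]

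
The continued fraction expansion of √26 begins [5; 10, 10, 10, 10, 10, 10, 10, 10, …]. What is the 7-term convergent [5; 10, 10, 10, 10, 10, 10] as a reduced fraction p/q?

5357035/1050601

a_0 = 5: 5/1
a_1 = 10: 51/10
a_2 = 10: 515/101
a_3 = 10: 5201/1020
a_4 = 10: 52525/10301
a_5 = 10: 530451/104030
a_6 = 10: 5357035/1050601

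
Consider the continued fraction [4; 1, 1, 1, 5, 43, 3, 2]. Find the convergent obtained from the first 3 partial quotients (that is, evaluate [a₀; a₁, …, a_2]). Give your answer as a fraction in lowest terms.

9/2

Starting at the tail and folding back:
Start with 1.
1 + 1/(1/1) = 1 + 1/1 = 2/1
4 + 1/(2/1) = 4 + 1/2 = 9/2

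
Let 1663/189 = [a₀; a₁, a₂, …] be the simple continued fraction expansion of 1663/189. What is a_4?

37

1663 ÷ 189 → quotient 8, remainder 151
189 ÷ 151 → quotient 1, remainder 38
151 ÷ 38 → quotient 3, remainder 37
38 ÷ 37 → quotient 1, remainder 1
37 ÷ 1 → quotient 37, remainder 0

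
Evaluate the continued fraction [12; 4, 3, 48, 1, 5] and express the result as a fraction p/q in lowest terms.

46881/3833

Start with 5.
1 + 1/(5/1) = 1 + 1/5 = 6/5
48 + 1/(6/5) = 48 + 5/6 = 293/6
3 + 1/(293/6) = 3 + 6/293 = 885/293
4 + 1/(885/293) = 4 + 293/885 = 3833/885
12 + 1/(3833/885) = 12 + 885/3833 = 46881/3833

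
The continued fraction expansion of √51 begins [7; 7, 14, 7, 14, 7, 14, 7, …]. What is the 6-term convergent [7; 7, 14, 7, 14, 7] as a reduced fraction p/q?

499850/69993

Start with 7.
14 + 1/(7/1) = 14 + 1/7 = 99/7
7 + 1/(99/7) = 7 + 7/99 = 700/99
14 + 1/(700/99) = 14 + 99/700 = 9899/700
7 + 1/(9899/700) = 7 + 700/9899 = 69993/9899
7 + 1/(69993/9899) = 7 + 9899/69993 = 499850/69993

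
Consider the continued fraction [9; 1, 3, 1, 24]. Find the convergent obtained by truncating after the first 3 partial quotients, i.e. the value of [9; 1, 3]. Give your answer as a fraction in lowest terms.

Start with 3.
1 + 1/(3/1) = 1 + 1/3 = 4/3
9 + 1/(4/3) = 9 + 3/4 = 39/4

39/4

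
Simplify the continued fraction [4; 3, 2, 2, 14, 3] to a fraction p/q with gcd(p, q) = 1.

3229/752

Starting at the tail and folding back:
Start with 3.
14 + 1/(3/1) = 14 + 1/3 = 43/3
2 + 1/(43/3) = 2 + 3/43 = 89/43
2 + 1/(89/43) = 2 + 43/89 = 221/89
3 + 1/(221/89) = 3 + 89/221 = 752/221
4 + 1/(752/221) = 4 + 221/752 = 3229/752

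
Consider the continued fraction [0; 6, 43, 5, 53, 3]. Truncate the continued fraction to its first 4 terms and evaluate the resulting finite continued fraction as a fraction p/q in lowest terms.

Build up convergents one term at a time:
a_0 = 0: 0/1
a_1 = 6: 1/6
a_2 = 43: 43/259
a_3 = 5: 216/1301

216/1301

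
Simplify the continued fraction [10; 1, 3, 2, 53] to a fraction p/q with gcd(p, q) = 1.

Build up convergents one term at a time:
a_0 = 10: 10/1
a_1 = 1: 11/1
a_2 = 3: 43/4
a_3 = 2: 97/9
a_4 = 53: 5184/481

5184/481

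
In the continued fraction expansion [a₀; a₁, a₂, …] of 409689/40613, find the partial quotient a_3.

⌊409689/40613⌋ = 10, remainder 3559
⌊40613/3559⌋ = 11, remainder 1464
⌊3559/1464⌋ = 2, remainder 631
⌊1464/631⌋ = 2, remainder 202

2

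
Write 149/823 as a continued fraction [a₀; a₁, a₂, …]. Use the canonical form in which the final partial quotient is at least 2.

Apply division with remainder until the remainder is 0:
149 = 0·823 + 149, so a_0 = 0
823 = 5·149 + 78, so a_1 = 5
149 = 1·78 + 71, so a_2 = 1
78 = 1·71 + 7, so a_3 = 1
71 = 10·7 + 1, so a_4 = 10
7 = 7·1 + 0, so a_5 = 7

[0; 5, 1, 1, 10, 7]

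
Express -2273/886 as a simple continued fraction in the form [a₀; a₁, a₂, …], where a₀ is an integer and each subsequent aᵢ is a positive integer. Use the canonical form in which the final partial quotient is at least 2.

Run the Euclidean algorithm, recording each quotient:
⌊-2273/886⌋ = -3, remainder 385
⌊886/385⌋ = 2, remainder 116
⌊385/116⌋ = 3, remainder 37
⌊116/37⌋ = 3, remainder 5
⌊37/5⌋ = 7, remainder 2
⌊5/2⌋ = 2, remainder 1
⌊2/1⌋ = 2, remainder 0

[-3; 2, 3, 3, 7, 2, 2]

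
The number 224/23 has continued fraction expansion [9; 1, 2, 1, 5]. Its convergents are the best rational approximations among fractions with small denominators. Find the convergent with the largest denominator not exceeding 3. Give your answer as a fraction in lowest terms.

a_0 = 9: 9/1  (≤ bound)
a_1 = 1: 10/1  (≤ bound)
a_2 = 2: 29/3  (≤ bound)
a_3 = 1: 39/4  (> 3, stop)

29/3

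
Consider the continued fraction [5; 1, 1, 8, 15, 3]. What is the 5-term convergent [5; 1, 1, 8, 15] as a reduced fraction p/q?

1421/257

Start with 15.
8 + 1/(15/1) = 8 + 1/15 = 121/15
1 + 1/(121/15) = 1 + 15/121 = 136/121
1 + 1/(136/121) = 1 + 121/136 = 257/136
5 + 1/(257/136) = 5 + 136/257 = 1421/257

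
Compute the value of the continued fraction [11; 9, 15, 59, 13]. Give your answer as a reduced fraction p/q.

Use the convergent recurrence hₖ = aₖ·hₖ₋₁ + hₖ₋₂ (and likewise for the denominators kₖ):
a_0 = 11: 11/1
a_1 = 9: 100/9
a_2 = 15: 1511/136
a_3 = 59: 89249/8033
a_4 = 13: 1161748/104565

1161748/104565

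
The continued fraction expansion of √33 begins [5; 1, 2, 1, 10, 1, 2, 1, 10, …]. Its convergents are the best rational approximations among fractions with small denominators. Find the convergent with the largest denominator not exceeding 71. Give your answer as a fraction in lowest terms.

270/47

a_0 = 5: 5/1  (≤ bound)
a_1 = 1: 6/1  (≤ bound)
a_2 = 2: 17/3  (≤ bound)
a_3 = 1: 23/4  (≤ bound)
a_4 = 10: 247/43  (≤ bound)
a_5 = 1: 270/47  (≤ bound)
a_6 = 2: 787/137  (> 71, stop)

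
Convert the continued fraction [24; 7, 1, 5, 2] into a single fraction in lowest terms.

2461/102

Start with 2.
5 + 1/(2/1) = 5 + 1/2 = 11/2
1 + 1/(11/2) = 1 + 2/11 = 13/11
7 + 1/(13/11) = 7 + 11/13 = 102/13
24 + 1/(102/13) = 24 + 13/102 = 2461/102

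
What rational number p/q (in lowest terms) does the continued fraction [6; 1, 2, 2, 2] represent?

a_0 = 6: 6/1
a_1 = 1: 7/1
a_2 = 2: 20/3
a_3 = 2: 47/7
a_4 = 2: 114/17

114/17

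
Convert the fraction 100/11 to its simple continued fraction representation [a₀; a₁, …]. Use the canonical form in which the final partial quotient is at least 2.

⌊100/11⌋ = 9, remainder 1
⌊11/1⌋ = 11, remainder 0

[9; 11]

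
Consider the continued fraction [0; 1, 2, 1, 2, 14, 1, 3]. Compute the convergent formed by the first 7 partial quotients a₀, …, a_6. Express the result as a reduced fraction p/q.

a_0 = 0: 0/1
a_1 = 1: 1/1
a_2 = 2: 2/3
a_3 = 1: 3/4
a_4 = 2: 8/11
a_5 = 14: 115/158
a_6 = 1: 123/169

123/169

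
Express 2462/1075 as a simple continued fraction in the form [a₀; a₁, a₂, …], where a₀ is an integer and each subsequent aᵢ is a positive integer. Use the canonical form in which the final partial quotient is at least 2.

[2; 3, 2, 4, 11, 3]

2462 = 2·1075 + 312, so a_0 = 2
1075 = 3·312 + 139, so a_1 = 3
312 = 2·139 + 34, so a_2 = 2
139 = 4·34 + 3, so a_3 = 4
34 = 11·3 + 1, so a_4 = 11
3 = 3·1 + 0, so a_5 = 3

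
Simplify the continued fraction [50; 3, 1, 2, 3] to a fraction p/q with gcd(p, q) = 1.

1860/37

Start with 3.
2 + 1/(3/1) = 2 + 1/3 = 7/3
1 + 1/(7/3) = 1 + 3/7 = 10/7
3 + 1/(10/7) = 3 + 7/10 = 37/10
50 + 1/(37/10) = 50 + 10/37 = 1860/37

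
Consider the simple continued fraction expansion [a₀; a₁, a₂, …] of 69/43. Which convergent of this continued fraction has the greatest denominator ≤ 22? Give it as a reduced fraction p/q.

a_0 = 1: 1/1  (≤ bound)
a_1 = 1: 2/1  (≤ bound)
a_2 = 1: 3/2  (≤ bound)
a_3 = 1: 5/3  (≤ bound)
a_4 = 1: 8/5  (≤ bound)
a_5 = 8: 69/43  (> 22, stop)

8/5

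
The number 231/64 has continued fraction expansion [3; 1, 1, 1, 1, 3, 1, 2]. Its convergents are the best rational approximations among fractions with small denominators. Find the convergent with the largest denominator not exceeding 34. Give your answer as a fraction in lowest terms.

List convergents until the denominator exceeds the bound:
a_0 = 3: 3/1  (≤ bound)
a_1 = 1: 4/1  (≤ bound)
a_2 = 1: 7/2  (≤ bound)
a_3 = 1: 11/3  (≤ bound)
a_4 = 1: 18/5  (≤ bound)
a_5 = 3: 65/18  (≤ bound)
a_6 = 1: 83/23  (≤ bound)
a_7 = 2: 231/64  (> 34, stop)

83/23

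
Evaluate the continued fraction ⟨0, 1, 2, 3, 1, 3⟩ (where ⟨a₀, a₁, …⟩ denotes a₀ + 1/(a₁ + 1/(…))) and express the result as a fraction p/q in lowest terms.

34/49

Start with 3.
1 + 1/(3/1) = 1 + 1/3 = 4/3
3 + 1/(4/3) = 3 + 3/4 = 15/4
2 + 1/(15/4) = 2 + 4/15 = 34/15
1 + 1/(34/15) = 1 + 15/34 = 49/34
0 + 1/(49/34) = 0 + 34/49 = 34/49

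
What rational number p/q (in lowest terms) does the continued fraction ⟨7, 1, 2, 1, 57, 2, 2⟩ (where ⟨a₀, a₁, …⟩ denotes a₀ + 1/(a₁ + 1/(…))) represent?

9012/1163

a_0 = 7: 7/1
a_1 = 1: 8/1
a_2 = 2: 23/3
a_3 = 1: 31/4
a_4 = 57: 1790/231
a_5 = 2: 3611/466
a_6 = 2: 9012/1163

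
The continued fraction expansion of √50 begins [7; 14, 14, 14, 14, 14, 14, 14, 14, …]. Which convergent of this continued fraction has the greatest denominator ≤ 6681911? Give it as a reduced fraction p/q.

a_0 = 7: 7/1  (≤ bound)
a_1 = 14: 99/14  (≤ bound)
a_2 = 14: 1393/197  (≤ bound)
a_3 = 14: 19601/2772  (≤ bound)
a_4 = 14: 275807/39005  (≤ bound)
a_5 = 14: 3880899/548842  (≤ bound)
a_6 = 14: 54608393/7722793  (> 6681911, stop)

3880899/548842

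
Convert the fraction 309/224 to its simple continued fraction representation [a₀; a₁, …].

[1; 2, 1, 1, 1, 2, 1, 7]

⌊309/224⌋ = 1, remainder 85
⌊224/85⌋ = 2, remainder 54
⌊85/54⌋ = 1, remainder 31
⌊54/31⌋ = 1, remainder 23
⌊31/23⌋ = 1, remainder 8
⌊23/8⌋ = 2, remainder 7
⌊8/7⌋ = 1, remainder 1
⌊7/1⌋ = 7, remainder 0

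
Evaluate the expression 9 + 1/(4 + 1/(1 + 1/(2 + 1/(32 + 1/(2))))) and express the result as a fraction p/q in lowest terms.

Build up convergents one term at a time:
a_0 = 9: 9/1
a_1 = 4: 37/4
a_2 = 1: 46/5
a_3 = 2: 129/14
a_4 = 32: 4174/453
a_5 = 2: 8477/920

8477/920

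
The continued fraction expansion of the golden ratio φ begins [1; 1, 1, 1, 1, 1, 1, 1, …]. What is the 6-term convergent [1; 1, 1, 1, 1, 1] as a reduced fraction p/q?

13/8

a_0 = 1: 1/1
a_1 = 1: 2/1
a_2 = 1: 3/2
a_3 = 1: 5/3
a_4 = 1: 8/5
a_5 = 1: 13/8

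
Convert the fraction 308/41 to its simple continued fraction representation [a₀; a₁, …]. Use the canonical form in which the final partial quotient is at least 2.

308 ÷ 41 → quotient 7, remainder 21
41 ÷ 21 → quotient 1, remainder 20
21 ÷ 20 → quotient 1, remainder 1
20 ÷ 1 → quotient 20, remainder 0

[7; 1, 1, 20]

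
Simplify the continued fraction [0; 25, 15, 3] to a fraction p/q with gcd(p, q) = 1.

Start with 3.
15 + 1/(3/1) = 15 + 1/3 = 46/3
25 + 1/(46/3) = 25 + 3/46 = 1153/46
0 + 1/(1153/46) = 0 + 46/1153 = 46/1153

46/1153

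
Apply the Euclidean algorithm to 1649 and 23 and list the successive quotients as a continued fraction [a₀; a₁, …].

1649 = 71·23 + 16, so a_0 = 71
23 = 1·16 + 7, so a_1 = 1
16 = 2·7 + 2, so a_2 = 2
7 = 3·2 + 1, so a_3 = 3
2 = 2·1 + 0, so a_4 = 2

[71; 1, 2, 3, 2]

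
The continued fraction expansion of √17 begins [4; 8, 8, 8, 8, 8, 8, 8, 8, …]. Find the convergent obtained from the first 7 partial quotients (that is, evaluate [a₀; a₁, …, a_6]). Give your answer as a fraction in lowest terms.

Start with 8.
8 + 1/(8/1) = 8 + 1/8 = 65/8
8 + 1/(65/8) = 8 + 8/65 = 528/65
8 + 1/(528/65) = 8 + 65/528 = 4289/528
8 + 1/(4289/528) = 8 + 528/4289 = 34840/4289
8 + 1/(34840/4289) = 8 + 4289/34840 = 283009/34840
4 + 1/(283009/34840) = 4 + 34840/283009 = 1166876/283009

1166876/283009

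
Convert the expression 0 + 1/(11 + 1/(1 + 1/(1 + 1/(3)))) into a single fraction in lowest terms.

7/81

Starting at the tail and folding back:
Start with 3.
1 + 1/(3/1) = 1 + 1/3 = 4/3
1 + 1/(4/3) = 1 + 3/4 = 7/4
11 + 1/(7/4) = 11 + 4/7 = 81/7
0 + 1/(81/7) = 0 + 7/81 = 7/81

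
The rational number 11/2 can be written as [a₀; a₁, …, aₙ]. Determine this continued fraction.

Repeatedly divide and take the remainder:
11 ÷ 2 → quotient 5, remainder 1
2 ÷ 1 → quotient 2, remainder 0

[5; 2]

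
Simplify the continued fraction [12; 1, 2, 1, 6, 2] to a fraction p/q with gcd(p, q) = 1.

a_0 = 12: 12/1
a_1 = 1: 13/1
a_2 = 2: 38/3
a_3 = 1: 51/4
a_4 = 6: 344/27
a_5 = 2: 739/58

739/58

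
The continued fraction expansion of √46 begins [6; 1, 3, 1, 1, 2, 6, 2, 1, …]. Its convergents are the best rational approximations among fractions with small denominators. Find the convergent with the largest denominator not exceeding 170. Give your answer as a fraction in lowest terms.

997/147

List convergents until the denominator exceeds the bound:
a_0 = 6: 6/1  (≤ bound)
a_1 = 1: 7/1  (≤ bound)
a_2 = 3: 27/4  (≤ bound)
a_3 = 1: 34/5  (≤ bound)
a_4 = 1: 61/9  (≤ bound)
a_5 = 2: 156/23  (≤ bound)
a_6 = 6: 997/147  (≤ bound)
a_7 = 2: 2150/317  (> 170, stop)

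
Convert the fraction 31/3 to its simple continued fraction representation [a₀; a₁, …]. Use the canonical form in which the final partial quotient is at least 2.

[10; 3]

Run the Euclidean algorithm, recording each quotient:
⌊31/3⌋ = 10, remainder 1
⌊3/1⌋ = 3, remainder 0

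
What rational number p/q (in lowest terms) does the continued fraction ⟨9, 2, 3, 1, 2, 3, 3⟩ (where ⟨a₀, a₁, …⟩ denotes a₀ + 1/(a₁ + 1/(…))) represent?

Collapse the nested fraction from the inside out:
Start with 3.
3 + 1/(3/1) = 3 + 1/3 = 10/3
2 + 1/(10/3) = 2 + 3/10 = 23/10
1 + 1/(23/10) = 1 + 10/23 = 33/23
3 + 1/(33/23) = 3 + 23/33 = 122/33
2 + 1/(122/33) = 2 + 33/122 = 277/122
9 + 1/(277/122) = 9 + 122/277 = 2615/277

2615/277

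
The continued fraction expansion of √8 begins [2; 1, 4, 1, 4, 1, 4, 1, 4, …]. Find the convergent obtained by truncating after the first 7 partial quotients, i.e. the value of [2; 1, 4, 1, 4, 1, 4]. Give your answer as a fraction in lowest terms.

478/169

Build up convergents one term at a time:
a_0 = 2: 2/1
a_1 = 1: 3/1
a_2 = 4: 14/5
a_3 = 1: 17/6
a_4 = 4: 82/29
a_5 = 1: 99/35
a_6 = 4: 478/169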